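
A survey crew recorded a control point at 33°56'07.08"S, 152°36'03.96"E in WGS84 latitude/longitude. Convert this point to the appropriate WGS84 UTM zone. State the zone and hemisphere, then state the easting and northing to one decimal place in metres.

Zone 56S: E 463134.4 m, N 6244946.1 m

Longitude 152.6011° lies in the 6° band [150°, 156°), giving zone 56; latitude is south of the equator, so 56S.
Zone 56 central meridian λ₀ = 6×56 − 183 = 153°; Δλ = -0.3989°.
Transverse Mercator on WGS84 with k₀ = 0.9996 gives E = 463134.431 m, N = 6244946.1499 m.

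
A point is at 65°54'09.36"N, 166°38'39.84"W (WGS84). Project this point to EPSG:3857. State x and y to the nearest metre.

Web Mercator is spherical with R = a = 6378137 m.
x = R·λ = 6378137 × -2.908493460 = -18550769.752 m.
y = R·ln tan(π/4 + φ/2) = 6378137 × 1.544375623 = 9850239.301 m.

x -18550770 m, y 9850239 m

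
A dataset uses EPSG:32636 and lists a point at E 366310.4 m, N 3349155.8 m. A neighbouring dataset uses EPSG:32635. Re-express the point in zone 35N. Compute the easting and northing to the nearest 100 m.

E 943700 m, N 3357300 m

UTM 36N → geographic: φ = 30.26669986°, λ = 31.61020020°.
UTM 35N (λ₀ = 27°) forward: E = 943686.471 m, N = 3357347.668 m.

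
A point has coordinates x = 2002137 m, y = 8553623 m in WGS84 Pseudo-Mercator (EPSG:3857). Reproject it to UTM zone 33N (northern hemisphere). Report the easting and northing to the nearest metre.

E 663037 m, N 6731296 m

Web Mercator inverse (R = 6378137 m) → φ = 60.68399941°, λ = 17.98550268°.
UTM 33N forward: E = 663036.583 m, N = 6731295.519 m.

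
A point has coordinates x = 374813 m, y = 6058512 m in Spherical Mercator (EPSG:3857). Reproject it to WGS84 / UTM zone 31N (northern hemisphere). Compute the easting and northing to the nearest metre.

E 527531 m, N 5283978 m

Web Mercator inverse (R = 6378137 m) → φ = 47.70859727°, λ = 3.36700247°.
UTM 31N forward: E = 527530.531 m, N = 5283978.071 m.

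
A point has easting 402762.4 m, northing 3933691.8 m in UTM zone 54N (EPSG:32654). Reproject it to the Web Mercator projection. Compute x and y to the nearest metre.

Unproject from UTM 54N (λ₀ = 141°) → φ = 35.54210041°, λ = 139.92729952°.
Web Mercator (R = 6378137 m): x = 15576635.731 m, y = 4237796.645 m.

x 15576636 m, y 4237797 m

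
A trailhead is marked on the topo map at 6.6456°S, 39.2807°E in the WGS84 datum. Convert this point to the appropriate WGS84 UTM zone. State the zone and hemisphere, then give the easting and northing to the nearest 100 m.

Zone 37S: E 531000 m, N 9265400 m

Longitude 39.2807° lies in the 6° band [36°, 42°), giving zone 37; latitude is south of the equator, so 37S.
Zone 37 central meridian λ₀ = 6×37 − 183 = 39°; Δλ = +0.2807°.
Transverse Mercator on WGS84 with k₀ = 0.9996 gives E = 531026.527 m, N = 9265419.740 m.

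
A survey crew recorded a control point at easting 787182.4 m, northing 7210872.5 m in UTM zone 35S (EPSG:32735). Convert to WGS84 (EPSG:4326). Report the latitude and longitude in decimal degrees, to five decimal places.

lat -25.19090°, lon 29.84960°

Zone 35S: λ₀ = 27°, k₀ = 0.9996, false easting 500000 m, false northing 10000000 m.
Meridian distance M = (N − FN)/k₀ = -2790243.6 m.
Inverse transverse Mercator on WGS84 gives φ = -25.19090043°, λ = 29.84959961°.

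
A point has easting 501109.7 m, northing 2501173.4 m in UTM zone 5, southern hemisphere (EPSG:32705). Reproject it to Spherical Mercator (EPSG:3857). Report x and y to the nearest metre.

Unproject from UTM 5S (λ₀ = -153°) → φ = -67.60499985°, λ = -152.97389951°.
Web Mercator (R = 6378137 m): x = -17028976.598 m, y = -10330606.888 m.

x -17028977 m, y -10330607 m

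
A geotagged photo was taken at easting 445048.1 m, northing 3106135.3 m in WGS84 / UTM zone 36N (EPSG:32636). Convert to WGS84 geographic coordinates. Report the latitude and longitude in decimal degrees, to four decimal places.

Zone 36N: λ₀ = 33°, k₀ = 0.9996, false easting 500000 m.
Meridian distance M = (N − FN)/k₀ = 3107378.3 m.
Inverse transverse Mercator on WGS84 gives φ = 28.07950007°, λ = 32.44069964°.

lat 28.0795°, lon 32.4407°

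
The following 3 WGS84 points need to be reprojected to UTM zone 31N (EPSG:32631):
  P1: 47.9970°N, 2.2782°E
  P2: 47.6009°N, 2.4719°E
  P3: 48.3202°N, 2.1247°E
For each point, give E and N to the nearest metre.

P1: E 446154 m, N 5316219 m; P2: E 460303 m, N 5272079 m; P3: E 435112 m, N 5352260 m

UTM zone 31N: λ₀ = 3°, k₀ = 0.9996.
P1 (47.9970°, 2.2782°) → (446153.991, 5316218.834) m.
P2 (47.6009°, 2.4719°) → (460303.293, 5272078.566) m.
P3 (48.3202°, 2.1247°) → (435111.908, 5352260.317) m.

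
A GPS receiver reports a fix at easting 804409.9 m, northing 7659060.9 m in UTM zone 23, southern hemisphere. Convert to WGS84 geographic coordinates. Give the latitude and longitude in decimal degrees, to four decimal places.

lat -21.1444°, lon -42.0691°

Zone 23S: λ₀ = -45°, k₀ = 0.9996, false easting 500000 m, false northing 10000000 m.
Meridian distance M = (N − FN)/k₀ = -2341875.9 m.
Inverse transverse Mercator on WGS84 gives φ = -21.14439968°, λ = -42.06910016°.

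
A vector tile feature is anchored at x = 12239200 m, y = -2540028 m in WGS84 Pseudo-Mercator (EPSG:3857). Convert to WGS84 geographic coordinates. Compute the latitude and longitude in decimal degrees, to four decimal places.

lat -22.2372°, lon 109.9466°

R = 6378137 m. λ = x/R = 109.94660425°.
φ = 2·arctan(exp(y/R)) − 90° = 2·arctan(0.67150) − 90° = -22.23720123°.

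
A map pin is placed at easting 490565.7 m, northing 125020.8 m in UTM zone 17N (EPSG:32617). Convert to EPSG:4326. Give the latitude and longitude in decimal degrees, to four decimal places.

lat 1.1311°, lon -81.0848°

Zone 17N: λ₀ = -81°, k₀ = 0.9996, false easting 500000 m.
Meridian distance M = (N − FN)/k₀ = 125070.8 m.
Inverse transverse Mercator on WGS84 gives φ = 1.13109967°, λ = -81.08480005°.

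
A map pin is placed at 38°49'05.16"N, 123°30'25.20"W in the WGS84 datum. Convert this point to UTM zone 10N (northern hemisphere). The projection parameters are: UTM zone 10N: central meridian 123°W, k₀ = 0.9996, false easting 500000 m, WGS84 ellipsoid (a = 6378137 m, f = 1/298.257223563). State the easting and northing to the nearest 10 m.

Zone 10 central meridian λ₀ = 6×10 − 183 = -123°; Δλ = -0.5070°.
Transverse Mercator on WGS84 with k₀ = 0.9996 gives E = 455985.670 m, N = 4296713.333 m.

E 455990 m, N 4296710 m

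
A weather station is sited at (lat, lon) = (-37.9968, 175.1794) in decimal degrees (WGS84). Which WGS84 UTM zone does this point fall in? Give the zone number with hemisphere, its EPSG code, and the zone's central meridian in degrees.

UTM zone = ⌊(λ + 180)/6⌋ + 1; 175.1794° ∈ [174°, 180°) → zone 60.
Hemisphere: S (φ < 0).
Central meridian λ₀ = 6×60 − 183 = 177°.
EPSG code: 32760.

Zone 60S (EPSG:32760), central meridian 177°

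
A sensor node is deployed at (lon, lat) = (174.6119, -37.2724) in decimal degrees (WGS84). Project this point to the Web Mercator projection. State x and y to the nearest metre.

Web Mercator is spherical with R = a = 6378137 m.
x = R·λ = 6378137 × 3.047552568 = 19437707.794 m.
y = R·ln tan(π/4 + φ/2) = 6378137 × -0.701951707 = -4477144.155 m.

x 19437708 m, y -4477144 m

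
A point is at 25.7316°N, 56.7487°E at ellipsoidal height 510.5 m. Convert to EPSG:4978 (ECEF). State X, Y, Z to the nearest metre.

X 3152661 m, Y 4808369 m, Z 2752528 m

WGS84: a = 6378137 m, e² = 0.006694380; N(φ) = a/√(1−e²sin²φ) = 6382164.885 m.
X = (N+h)·cosφ·cosλ = 3152660.663 m; Y = (N+h)·cosφ·sinλ = 4808368.710 m; Z = (N(1−e²)+h)·sinφ = 2752527.557 m.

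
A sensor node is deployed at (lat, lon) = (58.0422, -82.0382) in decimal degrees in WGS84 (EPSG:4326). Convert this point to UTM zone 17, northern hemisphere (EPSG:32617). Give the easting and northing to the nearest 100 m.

E 438700 m, N 6433900 m

Zone 17 central meridian λ₀ = 6×17 − 183 = -81°; Δλ = -1.0382°.
Transverse Mercator on WGS84 with k₀ = 0.9996 gives E = 438706.506 m, N = 6433879.606 m.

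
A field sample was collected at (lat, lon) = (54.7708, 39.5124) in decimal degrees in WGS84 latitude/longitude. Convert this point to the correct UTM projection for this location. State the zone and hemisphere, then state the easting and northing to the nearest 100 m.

Longitude 39.5124° lies in the 6° band [36°, 42°), giving zone 37; latitude is north of the equator, so 37N.
Zone 37 central meridian λ₀ = 6×37 − 183 = 39°; Δλ = +0.5124°.
Transverse Mercator on WGS84 with k₀ = 0.9996 gives E = 532963.907 m, N = 6069407.163 m.

Zone 37N: E 533000 m, N 6069400 m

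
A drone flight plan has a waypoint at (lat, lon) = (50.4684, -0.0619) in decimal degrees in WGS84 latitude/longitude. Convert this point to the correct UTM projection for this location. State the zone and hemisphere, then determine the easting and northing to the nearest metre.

Longitude -0.0619° lies in the 6° band [-6°, 0°), giving zone 30; latitude is north of the equator, so 30N.
Zone 30 central meridian λ₀ = 6×30 − 183 = -3°; Δλ = +2.9381°.
Transverse Mercator on WGS84 with k₀ = 0.9996 gives E = 708494.900 m, N = 5594836.354 m.

Zone 30N: E 708495 m, N 5594836 m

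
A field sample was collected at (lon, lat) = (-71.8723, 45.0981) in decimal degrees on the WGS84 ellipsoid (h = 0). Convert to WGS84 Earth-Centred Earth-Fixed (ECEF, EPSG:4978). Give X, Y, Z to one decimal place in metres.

X 1403184.2 m, Y -4286029.6 m, Z 4495050.8 m

WGS84: a = 6378137 m, e² = 0.006694380; N(φ) = a/√(1−e²sin²φ) = 6388875.027 m.
X = (N+h)·cosφ·cosλ = 1403184.234 m; Y = (N+h)·cosφ·sinλ = -4286029.561 m; Z = (N(1−e²)+h)·sinφ = 4495050.770 m.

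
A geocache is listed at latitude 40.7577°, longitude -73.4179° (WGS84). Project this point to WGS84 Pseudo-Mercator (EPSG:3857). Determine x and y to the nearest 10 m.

Web Mercator is spherical with R = a = 6378137 m.
x = R·λ = 6378137 × -1.281384085 = -8172843.243 m.
y = R·ln tan(π/4 + φ/2) = 6378137 × 0.780269833 = 4976667.894 m.

x -8172840 m, y 4976670 m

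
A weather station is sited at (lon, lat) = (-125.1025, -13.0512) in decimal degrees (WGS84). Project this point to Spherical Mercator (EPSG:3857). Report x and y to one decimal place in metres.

x -13926346.6 m, y -1465582.4 m

Web Mercator is spherical with R = a = 6378137 m.
x = R·λ = 6378137 × -2.183450527 = -13926346.597 m.
y = R·ln tan(π/4 + φ/2) = 6378137 × -0.229782201 = -1465582.356 m.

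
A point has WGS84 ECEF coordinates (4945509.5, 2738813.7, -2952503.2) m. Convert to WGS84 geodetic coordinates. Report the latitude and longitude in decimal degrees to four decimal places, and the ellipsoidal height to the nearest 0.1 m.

lat -27.7347°, lon 28.9776°, h 4272.4 m

λ = atan2(Y, X) = 28.97760011°; p = √(X²+Y²) = 5653243.7 m.
Bowring's method on WGS84 (a = 6378137 m, b = 6356752.314 m) gives φ = -27.73469995°, h = 4272.444 m.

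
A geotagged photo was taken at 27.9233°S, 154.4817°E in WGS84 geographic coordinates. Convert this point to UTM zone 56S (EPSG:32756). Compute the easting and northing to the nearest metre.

E 645797 m, N 6910411 m

Zone 56 central meridian λ₀ = 6×56 − 183 = 153°; Δλ = +1.4817°.
Transverse Mercator on WGS84 with k₀ = 0.9996 gives E = 645796.695 m, N = 6910411.092 m.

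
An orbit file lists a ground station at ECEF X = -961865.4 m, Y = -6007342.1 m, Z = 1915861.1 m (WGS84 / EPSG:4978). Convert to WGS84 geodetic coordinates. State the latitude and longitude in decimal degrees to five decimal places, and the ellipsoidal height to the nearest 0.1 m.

λ = atan2(Y, X) = -99.09669967°; p = √(X²+Y²) = 6083859.3 m.
Bowring's method on WGS84 (a = 6378137 m, b = 6356752.314 m) gives φ = 17.59019973°, h = 2191.897 m.

lat 17.59020°, lon -99.09670°, h 2191.9 m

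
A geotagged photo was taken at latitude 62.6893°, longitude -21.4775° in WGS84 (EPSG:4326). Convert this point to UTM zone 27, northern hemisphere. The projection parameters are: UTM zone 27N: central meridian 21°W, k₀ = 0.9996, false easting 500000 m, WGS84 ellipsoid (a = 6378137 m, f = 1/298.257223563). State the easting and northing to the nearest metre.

E 475557 m, N 6951063 m

Zone 27 central meridian λ₀ = 6×27 − 183 = -21°; Δλ = -0.4775°.
Transverse Mercator on WGS84 with k₀ = 0.9996 gives E = 475556.877 m, N = 6951063.200 m.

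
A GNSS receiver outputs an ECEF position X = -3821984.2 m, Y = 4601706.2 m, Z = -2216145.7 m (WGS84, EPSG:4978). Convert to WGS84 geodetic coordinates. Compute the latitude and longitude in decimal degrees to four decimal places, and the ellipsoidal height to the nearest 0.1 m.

λ = atan2(Y, X) = 129.71160028°; p = √(X²+Y²) = 5981911.3 m.
Bowring's method on WGS84 (a = 6378137 m, b = 6356752.314 m) gives φ = -20.45400021°, h = 3684.480 m.

lat -20.4540°, lon 129.7116°, h 3684.5 m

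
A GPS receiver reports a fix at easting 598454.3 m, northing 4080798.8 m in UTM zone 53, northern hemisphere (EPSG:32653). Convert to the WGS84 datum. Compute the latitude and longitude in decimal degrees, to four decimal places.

Zone 53N: λ₀ = 135°, k₀ = 0.9996, false easting 500000 m.
Meridian distance M = (N − FN)/k₀ = 4082431.8 m.
Inverse transverse Mercator on WGS84 gives φ = 36.86800012°, λ = 136.10459976°.

lat 36.8680°, lon 136.1046°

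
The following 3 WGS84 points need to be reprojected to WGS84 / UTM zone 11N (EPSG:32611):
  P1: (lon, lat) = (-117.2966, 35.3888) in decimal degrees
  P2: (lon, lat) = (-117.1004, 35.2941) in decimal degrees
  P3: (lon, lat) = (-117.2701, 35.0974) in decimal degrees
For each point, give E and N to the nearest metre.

UTM zone 11N: λ₀ = -117°, k₀ = 0.9996.
P1 (35.3888°, -117.2966°) → (473063.364, 3916201.269) m.
P2 (35.2941°, -117.1004°) → (490871.234, 3905663.050) m.
P3 (35.0974°, -117.2701°) → (475382.138, 3883877.804) m.

P1: E 473063 m, N 3916201 m; P2: E 490871 m, N 3905663 m; P3: E 475382 m, N 3883878 m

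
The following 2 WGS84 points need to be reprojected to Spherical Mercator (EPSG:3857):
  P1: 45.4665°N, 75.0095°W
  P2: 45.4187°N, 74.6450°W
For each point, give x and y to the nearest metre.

P1: x -8350019 m, y 5695264 m; P2: x -8309443 m, y 5687680 m

Web Mercator: x = R·λ, y = R·ln tan(π/4+φ/2), R = 6378137 m.
P1 (45.4665°, -75.0095°) → (-8350019.345, 5695263.793) m.
P2 (45.4187°, -74.6450°) → (-8309443.390, 5687679.850) m.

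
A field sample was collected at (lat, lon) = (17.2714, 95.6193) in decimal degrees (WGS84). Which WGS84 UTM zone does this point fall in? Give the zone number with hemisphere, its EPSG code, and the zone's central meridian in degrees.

Zone 46N (EPSG:32646), central meridian 93°

UTM zone = ⌊(λ + 180)/6⌋ + 1; 95.6193° ∈ [90°, 96°) → zone 46.
Hemisphere: N (φ ≥ 0).
Central meridian λ₀ = 6×46 − 183 = 93°.
EPSG code: 32646.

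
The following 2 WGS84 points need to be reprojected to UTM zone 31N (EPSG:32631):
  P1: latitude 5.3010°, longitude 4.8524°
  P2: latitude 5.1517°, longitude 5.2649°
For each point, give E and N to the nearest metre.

P1: E 705285 m, N 586243 m; P2: E 751080 m, N 569879 m

UTM zone 31N: λ₀ = 3°, k₀ = 0.9996.
P1 (5.3010°, 4.8524°) → (705285.416, 586243.203) m.
P2 (5.1517°, 5.2649°) → (751080.141, 569878.805) m.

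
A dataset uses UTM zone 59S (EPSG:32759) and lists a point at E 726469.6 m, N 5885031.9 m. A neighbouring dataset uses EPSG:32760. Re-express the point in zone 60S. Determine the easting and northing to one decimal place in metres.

E 193618.8 m, N 5882502.5 m

UTM 59S → geographic: φ = -37.15369978°, λ = 173.55019955°.
UTM 60S (λ₀ = 177°) forward: E = 193618.765 m, N = 5882502.455 m.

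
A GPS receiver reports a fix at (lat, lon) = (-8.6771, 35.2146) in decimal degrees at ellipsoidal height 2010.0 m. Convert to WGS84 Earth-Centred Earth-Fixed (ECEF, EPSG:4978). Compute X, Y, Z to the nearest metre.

WGS84: a = 6378137 m, e² = 0.006694380; N(φ) = a/√(1−e²sin²φ) = 6378622.965 m.
X = (N+h)·cosφ·cosλ = 5153298.071 m; Y = (N+h)·cosφ·sinλ = 3637218.858 m; Z = (N(1−e²)+h)·sinφ = -956176.722 m.

X 5153298 m, Y 3637219 m, Z -956177 m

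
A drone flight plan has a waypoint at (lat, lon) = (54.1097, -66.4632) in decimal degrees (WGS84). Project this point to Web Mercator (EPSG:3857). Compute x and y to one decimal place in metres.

x -7398649.6 m, y 7190959.6 m

Web Mercator is spherical with R = a = 6378137 m.
x = R·λ = 6378137 × -1.160001671 = -7398649.580 m.
y = R·ln tan(π/4 + φ/2) = 6378137 × 1.127438874 = 7190959.597 m.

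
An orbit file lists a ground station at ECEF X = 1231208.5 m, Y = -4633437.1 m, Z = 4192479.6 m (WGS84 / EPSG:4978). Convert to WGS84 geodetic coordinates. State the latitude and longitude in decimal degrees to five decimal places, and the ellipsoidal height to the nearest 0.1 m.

λ = atan2(Y, X) = -75.11909984°; p = √(X²+Y²) = 4794227.1 m.
Bowring's method on WGS84 (a = 6378137 m, b = 6356752.314 m) gives φ = 41.36000049°, h = -52.705 m.

lat 41.36000°, lon -75.11910°, h -52.7 m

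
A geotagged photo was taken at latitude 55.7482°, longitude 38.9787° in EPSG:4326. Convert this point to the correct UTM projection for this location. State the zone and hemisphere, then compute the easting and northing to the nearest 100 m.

Longitude 38.9787° lies in the 6° band [36°, 42°), giving zone 37; latitude is north of the equator, so 37N.
Zone 37 central meridian λ₀ = 6×37 − 183 = 39°; Δλ = -0.0213°.
Transverse Mercator on WGS84 with k₀ = 0.9996 gives E = 498662.941 m, N = 6178055.711 m.

Zone 37N: E 498700 m, N 6178100 m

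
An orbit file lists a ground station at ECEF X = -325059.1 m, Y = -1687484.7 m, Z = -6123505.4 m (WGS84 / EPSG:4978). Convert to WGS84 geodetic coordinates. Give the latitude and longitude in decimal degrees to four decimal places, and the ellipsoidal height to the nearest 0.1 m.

lat -74.4235°, lon -100.9033°, h 1771.2 m

λ = atan2(Y, X) = -100.90329899°; p = √(X²+Y²) = 1718507.5 m.
Bowring's method on WGS84 (a = 6378137 m, b = 6356752.314 m) gives φ = -74.42350030°, h = 1771.224 m.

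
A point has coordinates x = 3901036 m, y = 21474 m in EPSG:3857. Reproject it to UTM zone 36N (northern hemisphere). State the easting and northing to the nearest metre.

Web Mercator inverse (R = 6378137 m) → φ = 0.19290386°, λ = 35.04360263°.
UTM 36N forward: E = 727449.082 m, N = 21335.334 m.

E 727449 m, N 21335 m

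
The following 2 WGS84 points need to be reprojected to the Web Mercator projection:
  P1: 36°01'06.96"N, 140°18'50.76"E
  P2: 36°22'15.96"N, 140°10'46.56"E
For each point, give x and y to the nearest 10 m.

Web Mercator: x = R·λ, y = R·ln tan(π/4+φ/2), R = 6378137 m.
P1 (36.0186°, 140.3141°) → (15619694.163, 4303181.005) m.
P2 (36.3711°, 140.1796°) → (15604721.692, 4351805.042) m.

P1: x 15619690 m, y 4303180 m; P2: x 15604720 m, y 4351810 m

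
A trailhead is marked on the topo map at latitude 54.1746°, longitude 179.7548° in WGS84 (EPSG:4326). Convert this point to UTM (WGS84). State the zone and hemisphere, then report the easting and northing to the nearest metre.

Zone 60N: E 679798 m, N 6006454 m

Longitude 179.7548° lies in the 6° band [174°, 180°), giving zone 60; latitude is north of the equator, so 60N.
Zone 60 central meridian λ₀ = 6×60 − 183 = 177°; Δλ = +2.7548°.
Transverse Mercator on WGS84 with k₀ = 0.9996 gives E = 679797.624 m, N = 6006453.760 m.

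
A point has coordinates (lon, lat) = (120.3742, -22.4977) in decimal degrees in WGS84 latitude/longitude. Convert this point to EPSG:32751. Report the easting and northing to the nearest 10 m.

Zone 51 central meridian λ₀ = 6×51 − 183 = 123°; Δλ = -2.6258°.
Transverse Mercator on WGS84 with k₀ = 0.9996 gives E = 229851.302 m, N = 7509713.115 m.

E 229850 m, N 7509710 m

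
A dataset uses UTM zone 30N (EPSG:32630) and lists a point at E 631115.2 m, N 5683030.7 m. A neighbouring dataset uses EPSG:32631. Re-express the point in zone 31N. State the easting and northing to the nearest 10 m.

UTM 30N → geographic: φ = 51.28350023°, λ = -1.11989967°.
UTM 31N (λ₀ = 3°) forward: E = 212727.412 m, N = 5689416.819 m.

E 212730 m, N 5689420 m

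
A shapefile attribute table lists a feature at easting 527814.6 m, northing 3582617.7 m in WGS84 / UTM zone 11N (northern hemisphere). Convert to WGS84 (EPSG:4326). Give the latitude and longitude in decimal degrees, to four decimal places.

lat 32.3802°, lon -116.7043°

Zone 11N: λ₀ = -117°, k₀ = 0.9996, false easting 500000 m.
Meridian distance M = (N − FN)/k₀ = 3584051.3 m.
Inverse transverse Mercator on WGS84 gives φ = 32.38020000°, λ = -116.70430032°.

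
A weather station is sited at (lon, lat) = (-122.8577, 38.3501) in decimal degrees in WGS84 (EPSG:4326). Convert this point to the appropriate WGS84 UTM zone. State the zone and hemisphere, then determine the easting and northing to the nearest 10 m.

Longitude -122.8577° lies in the 6° band [-126°, -120°), giving zone 10; latitude is north of the equator, so 10N.
Zone 10 central meridian λ₀ = 6×10 − 183 = -123°; Δλ = +0.1423°.
Transverse Mercator on WGS84 with k₀ = 0.9996 gives E = 512433.934 m, N = 4244670.083 m.

Zone 10N: E 512430 m, N 4244670 m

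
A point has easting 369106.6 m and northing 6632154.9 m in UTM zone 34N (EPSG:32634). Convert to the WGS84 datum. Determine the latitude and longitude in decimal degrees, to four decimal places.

lat 59.8064°, lon 18.6666°

Zone 34N: λ₀ = 21°, k₀ = 0.9996, false easting 500000 m.
Meridian distance M = (N − FN)/k₀ = 6634808.8 m.
Inverse transverse Mercator on WGS84 gives φ = 59.80639962°, λ = 18.66660090°.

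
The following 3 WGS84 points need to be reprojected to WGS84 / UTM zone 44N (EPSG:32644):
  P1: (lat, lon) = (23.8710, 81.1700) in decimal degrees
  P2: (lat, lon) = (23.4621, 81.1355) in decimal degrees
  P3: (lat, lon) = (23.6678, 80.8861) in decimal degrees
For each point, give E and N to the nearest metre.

UTM zone 44N: λ₀ = 81°, k₀ = 0.9996.
P1 (23.8710°, 81.1700°) → (517308.092, 2639954.954) m.
P2 (23.4621°, 81.1355°) → (513838.537, 2594682.115) m.
P3 (23.6678°, 80.8861°) → (488385.560, 2617452.804) m.

P1: E 517308 m, N 2639955 m; P2: E 513839 m, N 2594682 m; P3: E 488386 m, N 2617453 m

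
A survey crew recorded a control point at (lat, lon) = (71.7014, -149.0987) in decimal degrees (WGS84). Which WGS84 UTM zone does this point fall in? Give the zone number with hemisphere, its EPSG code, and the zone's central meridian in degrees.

UTM zone = ⌊(λ + 180)/6⌋ + 1; -149.0987° ∈ [-150°, -144°) → zone 6.
Hemisphere: N (φ ≥ 0).
Central meridian λ₀ = 6×6 − 183 = -147°.
EPSG code: 32606.

Zone 6N (EPSG:32606), central meridian -147°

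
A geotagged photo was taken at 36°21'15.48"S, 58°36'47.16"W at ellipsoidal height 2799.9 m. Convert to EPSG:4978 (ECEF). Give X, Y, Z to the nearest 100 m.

WGS84: a = 6378137 m, e² = 0.006694380; N(φ) = a/√(1−e²sin²φ) = 6385651.905 m.
X = (N+h)·cosφ·cosλ = 2679615.093 m; Y = (N+h)·cosφ·sinλ = -4392172.069 m; Z = (N(1−e²)+h)·sinφ = -3761585.386 m.

X 2679600 m, Y -4392200 m, Z -3761600 m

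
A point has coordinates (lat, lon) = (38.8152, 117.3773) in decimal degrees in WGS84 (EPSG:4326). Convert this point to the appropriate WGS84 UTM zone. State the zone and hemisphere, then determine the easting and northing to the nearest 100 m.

Zone 50N: E 532800 m, N 4296300 m

Longitude 117.3773° lies in the 6° band [114°, 120°), giving zone 50; latitude is north of the equator, so 50N.
Zone 50 central meridian λ₀ = 6×50 − 183 = 117°; Δλ = +0.3773°.
Transverse Mercator on WGS84 with k₀ = 0.9996 gives E = 532755.935 m, N = 4296337.057 m.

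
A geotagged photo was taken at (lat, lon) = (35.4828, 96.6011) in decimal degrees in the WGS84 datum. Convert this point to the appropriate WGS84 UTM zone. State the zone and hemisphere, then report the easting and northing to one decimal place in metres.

Zone 47N: E 282369.0 m, N 3929231.3 m

Longitude 96.6011° lies in the 6° band [96°, 102°), giving zone 47; latitude is north of the equator, so 47N.
Zone 47 central meridian λ₀ = 6×47 − 183 = 99°; Δλ = -2.3989°.
Transverse Mercator on WGS84 with k₀ = 0.9996 gives E = 282369.040 m, N = 3929231.341 m.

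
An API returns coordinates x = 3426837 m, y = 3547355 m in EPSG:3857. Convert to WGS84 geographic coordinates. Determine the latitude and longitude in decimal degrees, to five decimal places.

R = 6378137 m. λ = x/R = 30.78380053°.
φ = 2·arctan(exp(y/R)) − 90° = 2·arctan(1.74399) − 90° = 30.34020182°.

lat 30.34020°, lon 30.78380°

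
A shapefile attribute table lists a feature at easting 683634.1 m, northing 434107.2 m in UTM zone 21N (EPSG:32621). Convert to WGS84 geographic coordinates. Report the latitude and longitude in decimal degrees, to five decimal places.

lat 3.92580°, lon -55.34610°

Zone 21N: λ₀ = -57°, k₀ = 0.9996, false easting 500000 m.
Meridian distance M = (N − FN)/k₀ = 434280.9 m.
Inverse transverse Mercator on WGS84 gives φ = 3.92580033°, λ = -55.34610038°.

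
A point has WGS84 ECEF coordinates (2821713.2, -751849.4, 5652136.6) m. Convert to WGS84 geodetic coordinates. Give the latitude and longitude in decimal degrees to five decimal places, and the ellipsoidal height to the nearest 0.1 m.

λ = atan2(Y, X) = -14.91990092°; p = √(X²+Y²) = 2920161.5 m.
Bowring's method on WGS84 (a = 6378137 m, b = 6356752.314 m) gives φ = 62.83360006°, h = 677.341 m.

lat 62.83360°, lon -14.91990°, h 677.3 m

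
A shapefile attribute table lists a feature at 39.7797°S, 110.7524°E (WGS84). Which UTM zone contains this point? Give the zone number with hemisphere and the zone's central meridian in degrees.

Zone 49S, central meridian 111°

UTM zone = ⌊(λ + 180)/6⌋ + 1; 110.7524° ∈ [108°, 114°) → zone 49.
Hemisphere: S (φ < 0).
Central meridian λ₀ = 6×49 − 183 = 111°.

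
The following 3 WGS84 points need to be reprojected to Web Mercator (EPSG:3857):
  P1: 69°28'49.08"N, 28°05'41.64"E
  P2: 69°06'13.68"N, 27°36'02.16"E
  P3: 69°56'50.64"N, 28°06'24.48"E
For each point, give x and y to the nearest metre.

Web Mercator: x = R·λ, y = R·ln tan(π/4+φ/2), R = 6378137 m.
P1 (69.4803°, 28.0949°) → (3127509.962, 10901636.630) m.
P2 (69.1038°, 27.6006°) → (3072484.738, 10783106.173) m.
P3 (69.9474°, 28.1068°) → (3128834.664, 11051617.152) m.

P1: x 3127510 m, y 10901637 m; P2: x 3072485 m, y 10783106 m; P3: x 3128835 m, y 11051617 m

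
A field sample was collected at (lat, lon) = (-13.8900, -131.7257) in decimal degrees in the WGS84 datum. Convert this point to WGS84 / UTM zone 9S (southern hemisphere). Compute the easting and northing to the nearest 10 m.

E 205410 m, N 8462760 m

Zone 9 central meridian λ₀ = 6×9 − 183 = -129°; Δλ = -2.7257°.
Transverse Mercator on WGS84 with k₀ = 0.9996 gives E = 205411.080 m, N = 8462756.035 m.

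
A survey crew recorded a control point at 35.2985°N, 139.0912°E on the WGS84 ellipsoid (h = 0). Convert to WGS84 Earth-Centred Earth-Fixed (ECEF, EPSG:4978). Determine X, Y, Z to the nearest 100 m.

X -3938500 m, Y 3412700 m, Z 3664900 m

WGS84: a = 6378137 m, e² = 0.006694380; N(φ) = a/√(1−e²sin²φ) = 6385277.236 m.
X = (N+h)·cosφ·cosλ = -3938501.466 m; Y = (N+h)·cosφ·sinλ = 3412695.936 m; Z = (N(1−e²)+h)·sinφ = 3664944.819 m.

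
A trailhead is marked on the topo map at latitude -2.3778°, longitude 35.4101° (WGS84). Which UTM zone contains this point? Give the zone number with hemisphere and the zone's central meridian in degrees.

UTM zone = ⌊(λ + 180)/6⌋ + 1; 35.4101° ∈ [30°, 36°) → zone 36.
Hemisphere: S (φ < 0).
Central meridian λ₀ = 6×36 − 183 = 33°.

Zone 36S, central meridian 33°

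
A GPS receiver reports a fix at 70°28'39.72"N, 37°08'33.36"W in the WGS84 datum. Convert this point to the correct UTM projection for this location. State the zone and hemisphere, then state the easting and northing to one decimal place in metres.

Longitude -37.1426° lies in the 6° band [-42°, -36°), giving zone 24; latitude is north of the equator, so 24N.
Zone 24 central meridian λ₀ = 6×24 − 183 = -39°; Δλ = +1.8574°.
Transverse Mercator on WGS84 with k₀ = 0.9996 gives E = 569264.595 m, N = 7820204.702 m.

Zone 24N: E 569264.6 m, N 7820204.7 m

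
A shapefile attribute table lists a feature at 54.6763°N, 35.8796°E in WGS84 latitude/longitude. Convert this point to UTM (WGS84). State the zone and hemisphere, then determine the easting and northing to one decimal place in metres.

Zone 36N: E 685657.9 m, N 6062579.2 m

Longitude 35.8796° lies in the 6° band [30°, 36°), giving zone 36; latitude is north of the equator, so 36N.
Zone 36 central meridian λ₀ = 6×36 − 183 = 33°; Δλ = +2.8796°.
Transverse Mercator on WGS84 with k₀ = 0.9996 gives E = 685657.890 m, N = 6062579.244 m.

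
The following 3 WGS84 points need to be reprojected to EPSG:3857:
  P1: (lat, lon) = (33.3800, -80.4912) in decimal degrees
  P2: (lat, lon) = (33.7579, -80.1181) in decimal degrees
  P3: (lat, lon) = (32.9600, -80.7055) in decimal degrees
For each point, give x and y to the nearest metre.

P1: x -8960239 m, y 3945852 m; P2: x -8918706 m, y 3996340 m; P3: x -8984095 m, y 3889996 m

Web Mercator: x = R·λ, y = R·ln tan(π/4+φ/2), R = 6378137 m.
P1 (33.3800°, -80.4912°) → (-8960239.397, 3945851.913) m.
P2 (33.7579°, -80.1181°) → (-8918706.095, 3996340.053) m.
P3 (32.9600°, -80.7055°) → (-8984095.164, 3889995.835) m.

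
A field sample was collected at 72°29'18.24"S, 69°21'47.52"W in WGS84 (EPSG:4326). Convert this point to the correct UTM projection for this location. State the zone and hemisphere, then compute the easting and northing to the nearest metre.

Longitude -69.3632° lies in the 6° band [-72°, -66°), giving zone 19; latitude is south of the equator, so 19S.
Zone 19 central meridian λ₀ = 6×19 − 183 = -69°; Δλ = -0.3632°.
Transverse Mercator on WGS84 with k₀ = 0.9996 gives E = 487802.029 m, N = 1956552.337 m.

Zone 19S: E 487802 m, N 1956552 m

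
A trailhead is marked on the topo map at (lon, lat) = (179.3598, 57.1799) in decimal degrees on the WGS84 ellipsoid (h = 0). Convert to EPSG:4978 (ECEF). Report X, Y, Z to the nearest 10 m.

WGS84: a = 6378137 m, e² = 0.006694380; N(φ) = a/√(1−e²sin²φ) = 6393267.919 m.
X = (N+h)·cosφ·cosλ = -3464954.447 m; Y = (N+h)·cosφ·sinλ = 38717.619 m; Z = (N(1−e²)+h)·sinφ = 5336784.965 m.

X -3464950 m, Y 38720 m, Z 5336780 m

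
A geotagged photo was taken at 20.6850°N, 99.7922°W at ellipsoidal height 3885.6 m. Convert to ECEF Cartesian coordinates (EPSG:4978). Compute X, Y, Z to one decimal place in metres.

WGS84: a = 6378137 m, e² = 0.006694380; N(φ) = a/√(1−e²sin²φ) = 6380802.394 m.
X = (N+h)·cosφ·cosλ = -1015878.578 m; Y = (N+h)·cosφ·sinλ = -5886087.044 m; Z = (N(1−e²)+h)·sinφ = 2240174.513 m.

X -1015878.6 m, Y -5886087.0 m, Z 2240174.5 m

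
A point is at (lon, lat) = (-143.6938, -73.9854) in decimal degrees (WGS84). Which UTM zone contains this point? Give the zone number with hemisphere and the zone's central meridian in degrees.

UTM zone = ⌊(λ + 180)/6⌋ + 1; -143.6938° ∈ [-144°, -138°) → zone 7.
Hemisphere: S (φ < 0).
Central meridian λ₀ = 6×7 − 183 = -141°.

Zone 7S, central meridian -141°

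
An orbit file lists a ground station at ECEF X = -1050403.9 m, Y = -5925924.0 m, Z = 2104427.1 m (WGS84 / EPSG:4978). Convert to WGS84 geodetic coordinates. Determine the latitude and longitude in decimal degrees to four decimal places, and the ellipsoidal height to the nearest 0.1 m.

λ = atan2(Y, X) = -100.05159983°; p = √(X²+Y²) = 6018299.1 m.
Bowring's method on WGS84 (a = 6378137 m, b = 6356752.314 m) gives φ = 19.39350008°, h = -176.160 m.

lat 19.3935°, lon -100.0516°, h -176.2 m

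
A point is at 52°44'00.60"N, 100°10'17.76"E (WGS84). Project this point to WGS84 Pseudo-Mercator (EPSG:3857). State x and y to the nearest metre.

x 11151052 m, y 6933854 m

Web Mercator is spherical with R = a = 6378137 m.
x = R·λ = 6378137 × 1.748324237 = 11151051.504 m.
y = R·ln tan(π/4 + φ/2) = 6378137 × 1.087128416 = 6933853.971 m.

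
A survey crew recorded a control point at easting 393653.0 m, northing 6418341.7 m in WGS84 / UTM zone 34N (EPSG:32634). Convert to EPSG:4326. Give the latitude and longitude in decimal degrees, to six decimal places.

Zone 34N: λ₀ = 21°, k₀ = 0.9996, false easting 500000 m.
Meridian distance M = (N − FN)/k₀ = 6420910.1 m.
Inverse transverse Mercator on WGS84 gives φ = 57.89419997°, λ = 19.20599929°.

lat 57.894200°, lon 19.205999°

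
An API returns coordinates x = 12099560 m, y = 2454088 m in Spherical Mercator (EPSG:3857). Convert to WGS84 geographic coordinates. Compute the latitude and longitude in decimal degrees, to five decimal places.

lat 21.52080°, lon 108.69220°

R = 6378137 m. λ = x/R = 108.69219679°.
φ = 2·arctan(exp(y/R)) − 90° = 2·arctan(1.46927) − 90° = 21.52080105°.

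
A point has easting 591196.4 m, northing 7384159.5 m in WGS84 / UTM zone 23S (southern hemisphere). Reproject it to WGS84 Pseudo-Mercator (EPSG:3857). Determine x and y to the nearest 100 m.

x -4909800 m, y -2710900 m

Unproject from UTM 23S (λ₀ = -45°) → φ = -23.65069962°, λ = -44.10579969°.
Web Mercator (R = 6378137 m): x = -4909835.163 m, y = -2710901.736 m.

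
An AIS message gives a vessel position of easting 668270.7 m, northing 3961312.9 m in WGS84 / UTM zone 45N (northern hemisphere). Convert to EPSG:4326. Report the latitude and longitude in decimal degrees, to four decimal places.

Zone 45N: λ₀ = 87°, k₀ = 0.9996, false easting 500000 m.
Meridian distance M = (N − FN)/k₀ = 3962898.1 m.
Inverse transverse Mercator on WGS84 gives φ = 35.78149997°, λ = 88.86179986°.

lat 35.7815°, lon 88.8618°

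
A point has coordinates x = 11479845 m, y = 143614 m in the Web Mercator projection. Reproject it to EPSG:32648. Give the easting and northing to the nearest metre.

Web Mercator inverse (R = 6378137 m) → φ = 1.28999751°, λ = 103.12520223°.
UTM 48N forward: E = 291397.026 m, N = 142660.581 m.

E 291397 m, N 142661 m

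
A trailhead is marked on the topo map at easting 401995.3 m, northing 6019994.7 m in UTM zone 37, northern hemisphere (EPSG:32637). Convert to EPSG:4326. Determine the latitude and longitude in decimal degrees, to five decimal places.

Zone 37N: λ₀ = 39°, k₀ = 0.9996, false easting 500000 m.
Meridian distance M = (N − FN)/k₀ = 6022403.7 m.
Inverse transverse Mercator on WGS84 gives φ = 54.31839961°, λ = 37.49329996°.

lat 54.31840°, lon 37.49330°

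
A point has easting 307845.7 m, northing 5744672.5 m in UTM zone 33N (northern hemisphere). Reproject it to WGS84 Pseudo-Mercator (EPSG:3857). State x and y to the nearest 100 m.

x 1359400 m, y 6767600 m

Unproject from UTM 33N (λ₀ = 15°) → φ = 51.81979970°, λ = 12.21190043°.
Web Mercator (R = 6378137 m): x = 1359422.538 m, y = 6767608.281 m.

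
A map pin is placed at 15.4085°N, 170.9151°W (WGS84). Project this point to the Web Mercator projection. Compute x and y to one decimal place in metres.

x -19026181.9 m, y 1736323.7 m

Web Mercator is spherical with R = a = 6378137 m.
x = R·λ = 6378137 × -2.983031236 = -19026181.901 m.
y = R·ln tan(π/4 + φ/2) = 6378137 × 0.272230547 = 1736323.727 m.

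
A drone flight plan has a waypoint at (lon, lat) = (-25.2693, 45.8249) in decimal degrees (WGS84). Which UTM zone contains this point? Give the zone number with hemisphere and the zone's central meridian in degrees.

Zone 26N, central meridian -27°

UTM zone = ⌊(λ + 180)/6⌋ + 1; -25.2693° ∈ [-30°, -24°) → zone 26.
Hemisphere: N (φ ≥ 0).
Central meridian λ₀ = 6×26 − 183 = -27°.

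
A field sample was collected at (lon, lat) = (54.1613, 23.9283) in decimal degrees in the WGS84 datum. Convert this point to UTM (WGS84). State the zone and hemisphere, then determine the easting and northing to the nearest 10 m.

Longitude 54.1613° lies in the 6° band [54°, 60°), giving zone 40; latitude is north of the equator, so 40N.
Zone 40 central meridian λ₀ = 6×40 − 183 = 57°; Δλ = -2.8387°.
Transverse Mercator on WGS84 with k₀ = 0.9996 gives E = 211033.158 m, N = 2649193.385 m.

Zone 40N: E 211030 m, N 2649190 m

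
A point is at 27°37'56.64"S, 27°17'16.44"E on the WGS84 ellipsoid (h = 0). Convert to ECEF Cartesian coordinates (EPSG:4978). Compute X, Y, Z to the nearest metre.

X 5025437 m, Y 2592478 m, Z -2940476 m

WGS84: a = 6378137 m, e² = 0.006694380; N(φ) = a/√(1−e²sin²φ) = 6382734.266 m.
X = (N+h)·cosφ·cosλ = 5025437.105 m; Y = (N+h)·cosφ·sinλ = 2592477.629 m; Z = (N(1−e²)+h)·sinφ = -2940476.295 m.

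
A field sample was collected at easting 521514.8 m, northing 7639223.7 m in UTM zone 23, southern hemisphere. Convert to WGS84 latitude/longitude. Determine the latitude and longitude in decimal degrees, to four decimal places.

Zone 23S: λ₀ = -45°, k₀ = 0.9996, false easting 500000 m, false northing 10000000 m.
Meridian distance M = (N − FN)/k₀ = -2361721.0 m.
Inverse transverse Mercator on WGS84 gives φ = -21.34889969°, λ = -44.79249952°.

lat -21.3489°, lon -44.7925°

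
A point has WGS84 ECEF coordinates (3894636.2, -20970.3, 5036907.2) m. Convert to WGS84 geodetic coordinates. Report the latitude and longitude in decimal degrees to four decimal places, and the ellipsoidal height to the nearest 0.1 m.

lat 52.4737°, lon -0.3085°, h 2300.8 m

λ = atan2(Y, X) = -0.30850072°; p = √(X²+Y²) = 3894692.7 m.
Bowring's method on WGS84 (a = 6378137 m, b = 6356752.314 m) gives φ = 52.47370001°, h = 2300.836 m.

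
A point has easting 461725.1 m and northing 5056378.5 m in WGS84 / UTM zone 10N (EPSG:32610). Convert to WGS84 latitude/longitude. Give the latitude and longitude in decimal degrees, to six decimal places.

Zone 10N: λ₀ = -123°, k₀ = 0.9996, false easting 500000 m.
Meridian distance M = (N − FN)/k₀ = 5058401.9 m.
Inverse transverse Mercator on WGS84 gives φ = 45.65989959°, λ = -123.49130013°.

lat 45.659900°, lon -123.491300°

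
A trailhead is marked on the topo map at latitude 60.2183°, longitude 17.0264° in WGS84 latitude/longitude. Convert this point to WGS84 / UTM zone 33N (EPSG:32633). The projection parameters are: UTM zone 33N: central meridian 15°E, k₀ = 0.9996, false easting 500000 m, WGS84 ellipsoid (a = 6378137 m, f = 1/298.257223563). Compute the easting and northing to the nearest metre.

E 612271 m, N 6677447 m

Zone 33 central meridian λ₀ = 6×33 − 183 = 15°; Δλ = +2.0264°.
Transverse Mercator on WGS84 with k₀ = 0.9996 gives E = 612270.572 m, N = 6677446.576 m.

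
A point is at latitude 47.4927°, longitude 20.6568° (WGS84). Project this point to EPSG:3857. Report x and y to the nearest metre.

Web Mercator is spherical with R = a = 6378137 m.
x = R·λ = 6378137 × 0.360529173 = 2299504.457 m.
y = R·ln tan(π/4 + φ/2) = 6378137 × 0.944299151 = 6022869.355 m.

x 2299504 m, y 6022869 m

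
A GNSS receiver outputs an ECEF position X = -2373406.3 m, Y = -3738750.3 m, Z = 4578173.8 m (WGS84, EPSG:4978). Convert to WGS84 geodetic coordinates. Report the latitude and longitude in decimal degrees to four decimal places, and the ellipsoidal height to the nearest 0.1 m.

lat 46.1445°, lon -122.4079°, h 2473.4 m

λ = atan2(Y, X) = -122.40790033°; p = √(X²+Y²) = 4428466.0 m.
Bowring's method on WGS84 (a = 6378137 m, b = 6356752.314 m) gives φ = 46.14449983°, h = 2473.410 m.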